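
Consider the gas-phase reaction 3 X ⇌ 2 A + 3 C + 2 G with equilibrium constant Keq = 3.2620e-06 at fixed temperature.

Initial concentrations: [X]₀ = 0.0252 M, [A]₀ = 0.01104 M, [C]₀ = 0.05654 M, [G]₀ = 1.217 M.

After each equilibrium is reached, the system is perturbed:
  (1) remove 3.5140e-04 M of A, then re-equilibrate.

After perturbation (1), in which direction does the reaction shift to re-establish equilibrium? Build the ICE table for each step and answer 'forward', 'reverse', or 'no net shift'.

Q₀ = 0.002039 vs Keq = 3.2620e-06 ⇒ Q>K, reverse
Step 1:
                   X          A          C          G
  init        0.0252    0.01104    0.05654      1.217
  Δ           0.0145  -0.009667    -0.0145  -0.009667
  eq          0.0397   0.001373    0.04204      1.207
  solve Keq expr → x = -0.004834; check Q = 3.2620e-06
Then remove 3.5140e-04 M of A.
Step 2:
                   X          A          C          G
  init        0.0397   0.001021    0.04204      1.207
  Δ       -4.5838e-04 3.0559e-04 4.5838e-04 3.0559e-04
  eq         0.03924   0.001327     0.0425      1.208
  solve Keq expr → x = 1.5279e-04; check Q = 3.2620e-06

Direction: forward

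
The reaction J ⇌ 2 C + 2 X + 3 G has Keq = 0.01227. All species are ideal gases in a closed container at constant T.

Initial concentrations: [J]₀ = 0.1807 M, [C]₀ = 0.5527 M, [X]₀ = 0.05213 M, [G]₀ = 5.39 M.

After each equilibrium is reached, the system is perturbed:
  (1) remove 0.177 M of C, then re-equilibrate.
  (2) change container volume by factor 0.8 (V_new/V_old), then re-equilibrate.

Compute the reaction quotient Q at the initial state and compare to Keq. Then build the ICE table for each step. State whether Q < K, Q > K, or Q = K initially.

Q₀ = 0.7194 vs Keq = 0.01227 ⇒ Q>K, reverse
Step 1:
                    J           C           X           G
  I            0.1807      0.5527     0.05213        5.39
  C           0.02207    -0.04415    -0.04415    -0.06622
  E            0.2028      0.5086    0.007985       5.324
  solve Keq expr → x = -0.02207; check Q = 0.01227
Then remove 0.177 M of C.
Step 2:
                    J           C           X           G
  I            0.2028      0.3316    0.007985       5.324
  C         -0.002017    0.004035    0.004035    0.006052
  E            0.2008      0.3356     0.01202        5.33
  solve Keq expr → x = 0.002017; check Q = 0.01227
Then change container volume by factor 0.8 (V_new/V_old).
Step 3:
                    J           C           X           G
  I            0.2509      0.4195     0.01502       6.662
  C          0.003562   -0.007124   -0.007124    -0.01069
  E            0.2545      0.4124      0.0079       6.652
  solve Keq expr → x = -0.003562; check Q = 0.01227

Q₀ = 0.7194; Q > K (proceeds reverse)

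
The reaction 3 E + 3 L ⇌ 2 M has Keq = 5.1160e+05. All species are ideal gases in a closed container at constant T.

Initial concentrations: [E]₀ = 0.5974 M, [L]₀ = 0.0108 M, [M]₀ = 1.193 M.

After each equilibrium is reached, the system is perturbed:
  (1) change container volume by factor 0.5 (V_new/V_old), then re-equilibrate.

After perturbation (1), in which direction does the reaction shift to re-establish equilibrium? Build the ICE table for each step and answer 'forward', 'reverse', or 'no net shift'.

Q₀ = 5.2992e+06 vs Keq = 5.1160e+05 ⇒ Q>K, reverse
Step 1:
                  E         L         M
  init       0.5974    0.0108     1.193
  Δ         0.01217   0.01217 -0.008112
  eq         0.6096   0.02297     1.185
  solve Keq expr → x = -0.004056; check Q = 5.1160e+05
Then change container volume by factor 0.5 (V_new/V_old).
Step 2:
                  E         L         M
  init        1.219   0.04594      2.37
  Δ         -0.0272   -0.0272   0.01813
  eq          1.192   0.01874     2.388
  solve Keq expr → x = 0.009065; check Q = 5.1160e+05

Direction: forward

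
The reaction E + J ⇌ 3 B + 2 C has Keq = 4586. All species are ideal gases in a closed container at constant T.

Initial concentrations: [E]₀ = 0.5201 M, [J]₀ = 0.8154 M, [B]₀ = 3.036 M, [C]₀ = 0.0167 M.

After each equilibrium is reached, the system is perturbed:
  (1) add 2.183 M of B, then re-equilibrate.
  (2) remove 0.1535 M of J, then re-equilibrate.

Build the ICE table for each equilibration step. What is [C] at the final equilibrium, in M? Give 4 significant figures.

[C]_eq = 0.7944 M

Q₀ = 0.0184 vs Keq = 4586 ⇒ Q<K, forward
Step 1:
                  E         J         B         C
  I          0.5201    0.8154     3.036    0.0167
  C         -0.4695   -0.4695     1.409    0.9391
  E         0.05057    0.3459     4.445    0.9558
  solve Keq expr → x = 0.4695; check Q = 4586
Then add 2.183 M of B.
Step 2:
                  E         J         B         C
  I         0.05057    0.3459     6.628    0.9558
  C         0.05472   0.05472   -0.1641   -0.1094
  E          0.1053    0.4006     6.463    0.8463
  solve Keq expr → x = -0.05472; check Q = 4586
Then remove 0.1535 M of J.
Step 3:
                  E         J         B         C
  I          0.1053    0.2471     6.463    0.8463
  C         0.02595   0.02595  -0.07786  -0.05191
  E          0.1312     0.273     6.386    0.7944
  solve Keq expr → x = -0.02595; check Q = 4586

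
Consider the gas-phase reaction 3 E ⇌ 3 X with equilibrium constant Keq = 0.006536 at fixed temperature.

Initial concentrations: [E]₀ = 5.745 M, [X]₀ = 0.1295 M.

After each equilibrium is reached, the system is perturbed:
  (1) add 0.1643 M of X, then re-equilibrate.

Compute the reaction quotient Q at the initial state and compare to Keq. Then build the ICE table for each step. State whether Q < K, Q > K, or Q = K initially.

Q₀ = 1.1454e-05 vs Keq = 0.006536 ⇒ Q<K, forward
Step 1:
                   E          X
  I            5.745     0.1295
  C          -0.7958     0.7958
  E            4.949     0.9253
  solve Keq expr → x = 0.2653; check Q = 0.006536
Then add 0.1643 M of X.
Step 2:
                   E          X
  I            4.949       1.09
  C           0.1384    -0.1384
  E            5.088     0.9512
  solve Keq expr → x = -0.04614; check Q = 0.006536

Q₀ = 1.1454e-05; Q < K (proceeds forward)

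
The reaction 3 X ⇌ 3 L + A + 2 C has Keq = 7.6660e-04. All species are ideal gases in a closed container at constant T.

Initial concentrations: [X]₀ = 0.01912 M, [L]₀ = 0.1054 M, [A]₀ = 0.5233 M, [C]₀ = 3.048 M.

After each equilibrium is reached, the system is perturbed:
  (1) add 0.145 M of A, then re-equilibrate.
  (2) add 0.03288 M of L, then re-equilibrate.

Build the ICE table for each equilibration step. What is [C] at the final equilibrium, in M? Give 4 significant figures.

[C]_eq = 2.961 M

Q₀ = 814.4 vs Keq = 7.6660e-04 ⇒ Q>K, reverse
Step 1:
                   X          L          A          C
  I          0.01912     0.1054     0.5233      3.048
  C          0.09879   -0.09879   -0.03293   -0.06586
  E           0.1179   0.006605     0.4904      2.982
  solve Keq expr → x = -0.03293; check Q = 7.6660e-04
Then add 0.145 M of A.
Step 2:
                   X          L          A          C
  I           0.1179   0.006605     0.6354      2.982
  C       5.1876e-04 -5.1876e-04 -1.7292e-04 -3.4584e-04
  E           0.1184   0.006087     0.6352      2.982
  solve Keq expr → x = -1.7292e-04; check Q = 7.6660e-04
Then add 0.03288 M of L.
Step 3:
                   X          L          A          C
  I           0.1184    0.03897     0.6352      2.982
  C           0.0312    -0.0312    -0.0104    -0.0208
  E           0.1496   0.007769     0.6248      2.961
  solve Keq expr → x = -0.0104; check Q = 7.6660e-04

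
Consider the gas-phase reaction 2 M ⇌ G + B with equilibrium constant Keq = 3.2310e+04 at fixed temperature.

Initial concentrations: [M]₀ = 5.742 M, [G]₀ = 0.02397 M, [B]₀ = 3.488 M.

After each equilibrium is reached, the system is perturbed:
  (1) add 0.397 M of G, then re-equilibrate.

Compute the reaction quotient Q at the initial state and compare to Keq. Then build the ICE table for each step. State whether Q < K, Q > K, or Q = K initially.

Q₀ = 0.002536 vs Keq = 3.2310e+04 ⇒ Q<K, forward
Step 1:
                   M          G          B
  Initial      5.742    0.02397      3.488
  Change      -5.718      2.859      2.859
  Equil       0.0238      2.883      6.347
  solve Keq expr → x = 2.859; check Q = 3.2310e+04
Then add 0.397 M of G.
Step 2:
                   M          G          B
  Initial     0.0238       3.28      6.347
  Change    0.001581 -7.9053e-04 -7.9053e-04
  Equil      0.02538      3.279      6.346
  solve Keq expr → x = -7.9053e-04; check Q = 3.2310e+04

Q₀ = 0.002536; Q < K (proceeds forward)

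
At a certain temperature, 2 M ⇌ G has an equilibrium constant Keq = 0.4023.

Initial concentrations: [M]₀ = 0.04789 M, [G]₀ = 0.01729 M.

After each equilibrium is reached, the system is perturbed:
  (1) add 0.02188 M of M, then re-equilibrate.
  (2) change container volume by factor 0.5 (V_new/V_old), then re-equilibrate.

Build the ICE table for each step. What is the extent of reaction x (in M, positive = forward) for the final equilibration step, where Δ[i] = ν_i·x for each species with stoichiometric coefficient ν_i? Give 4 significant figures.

Q₀ = 7.539 vs Keq = 0.4023 ⇒ Q>K, reverse
Step 1:
                   M          G
  I          0.04789    0.01729
  C          0.02973   -0.01487
  E          0.07762   0.002424
  solve Keq expr → x = -0.01487; check Q = 0.4023
Then add 0.02188 M of M.
Step 2:
                   M          G
  I           0.0995   0.002424
  C        -0.002693   0.001346
  E          0.09681    0.00377
  solve Keq expr → x = 0.001346; check Q = 0.4023
Then change container volume by factor 0.5 (V_new/V_old).
Step 3:
                   M          G
  I           0.1936   0.007541
  C         -0.01158   0.005791
  E            0.182    0.01333
  solve Keq expr → x = 0.005791; check Q = 0.4023

x = 0.005791 M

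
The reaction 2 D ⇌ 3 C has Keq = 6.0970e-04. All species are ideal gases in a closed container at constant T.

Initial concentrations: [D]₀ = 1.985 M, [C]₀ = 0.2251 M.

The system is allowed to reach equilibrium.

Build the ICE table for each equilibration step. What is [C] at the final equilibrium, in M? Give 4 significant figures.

[C]_eq = 0.1366 M

Q₀ = 0.002895 vs Keq = 6.0970e-04 ⇒ Q>K, reverse
Step 1:
                  D         C
  I           1.985    0.2251
  C         0.05902  -0.08853
  E           2.044    0.1366
  solve Keq expr → x = -0.02951; check Q = 6.0970e-04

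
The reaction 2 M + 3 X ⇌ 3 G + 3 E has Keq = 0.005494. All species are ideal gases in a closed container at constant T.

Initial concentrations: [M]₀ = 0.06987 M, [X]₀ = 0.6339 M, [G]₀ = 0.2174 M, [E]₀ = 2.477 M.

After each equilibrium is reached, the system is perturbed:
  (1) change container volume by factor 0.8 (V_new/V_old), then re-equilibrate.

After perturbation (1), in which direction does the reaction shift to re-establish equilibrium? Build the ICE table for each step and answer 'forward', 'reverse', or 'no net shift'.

Q₀ = 125.6 vs Keq = 0.005494 ⇒ Q>K, reverse
Step 1:
                    M           X           G           E
  init        0.06987      0.6339      0.2174       2.477
  Δ            0.1303      0.1955     -0.1955     -0.1955
  eq           0.2002      0.8294     0.02195       2.282
  solve Keq expr → x = -0.06515; check Q = 0.005494
Then change container volume by factor 0.8 (V_new/V_old).
Step 2:
                    M           X           G           E
  init         0.2502       1.037     0.02744       2.852
  Δ          0.001215    0.001823   -0.001823   -0.001823
  eq           0.2514       1.039     0.02561        2.85
  solve Keq expr → x = -6.0765e-04; check Q = 0.005494

Direction: reverse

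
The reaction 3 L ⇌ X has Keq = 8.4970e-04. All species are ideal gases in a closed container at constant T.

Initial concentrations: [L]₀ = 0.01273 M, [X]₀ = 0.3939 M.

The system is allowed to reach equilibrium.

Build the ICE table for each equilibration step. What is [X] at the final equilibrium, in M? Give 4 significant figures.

[X]_eq = 0.001432 M

Q₀ = 1.9094e+05 vs Keq = 8.4970e-04 ⇒ Q>K, reverse
Step 1:
                    L           X
  Initial     0.01273      0.3939
  Change        1.177     -0.3925
  Equil          1.19    0.001432
  solve Keq expr → x = -0.3925; check Q = 8.4970e-04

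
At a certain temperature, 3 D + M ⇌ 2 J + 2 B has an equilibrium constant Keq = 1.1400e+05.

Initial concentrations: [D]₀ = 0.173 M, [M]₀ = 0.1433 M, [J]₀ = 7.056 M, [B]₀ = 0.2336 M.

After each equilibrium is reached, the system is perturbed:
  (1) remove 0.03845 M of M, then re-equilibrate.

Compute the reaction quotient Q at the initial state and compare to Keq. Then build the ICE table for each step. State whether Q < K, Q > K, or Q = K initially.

Q₀ = 3662 vs Keq = 1.1400e+05 ⇒ Q<K, forward
Step 1:
                  D         M         J         B
  init        0.173    0.1433     7.056    0.2336
  Δ         -0.1013  -0.03377   0.06754   0.06754
  eq         0.0717    0.1095     7.124    0.3011
  solve Keq expr → x = 0.03377; check Q = 1.1400e+05
Then remove 0.03845 M of M.
Step 2:
                  D         M         J         B
  init       0.0717   0.07108     7.124    0.3011
  Δ        0.008878  0.002959 -0.005919 -0.005919
  eq        0.08057   0.07404     7.118    0.2952
  solve Keq expr → x = -0.002959; check Q = 1.1400e+05

Q₀ = 3662; Q < K (proceeds forward)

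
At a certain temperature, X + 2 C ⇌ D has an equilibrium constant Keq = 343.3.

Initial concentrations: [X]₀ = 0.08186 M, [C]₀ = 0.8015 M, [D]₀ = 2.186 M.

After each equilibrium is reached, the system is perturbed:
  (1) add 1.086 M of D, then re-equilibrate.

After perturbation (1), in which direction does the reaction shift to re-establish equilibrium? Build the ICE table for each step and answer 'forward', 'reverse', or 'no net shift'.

Q₀ = 41.57 vs Keq = 343.3 ⇒ Q<K, forward
Step 1:
                  X         C         D
  I         0.08186    0.8015     2.186
  C        -0.06712   -0.1342   0.06712
  E         0.01474    0.6673     2.253
  solve Keq expr → x = 0.06712; check Q = 343.3
Then add 1.086 M of D.
Step 2:
                  X         C         D
  I         0.01474    0.6673     3.339
  C        0.006267   0.01253 -0.006267
  E         0.02101    0.6798     3.333
  solve Keq expr → x = -0.006267; check Q = 343.3

Direction: reverse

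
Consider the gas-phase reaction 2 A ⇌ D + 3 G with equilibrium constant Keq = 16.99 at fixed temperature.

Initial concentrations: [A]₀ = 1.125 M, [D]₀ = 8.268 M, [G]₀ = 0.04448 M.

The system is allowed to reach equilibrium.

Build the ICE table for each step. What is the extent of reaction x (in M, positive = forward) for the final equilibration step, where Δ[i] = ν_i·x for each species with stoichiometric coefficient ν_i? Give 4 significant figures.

x = 0.275 M

Q₀ = 5.7490e-04 vs Keq = 16.99 ⇒ Q<K, forward
Step 1:
                   A          D          G
  Initial      1.125      8.268    0.04448
  Change       -0.55      0.275     0.8251
  Equil        0.575      8.543     0.8695
  solve Keq expr → x = 0.275; check Q = 16.99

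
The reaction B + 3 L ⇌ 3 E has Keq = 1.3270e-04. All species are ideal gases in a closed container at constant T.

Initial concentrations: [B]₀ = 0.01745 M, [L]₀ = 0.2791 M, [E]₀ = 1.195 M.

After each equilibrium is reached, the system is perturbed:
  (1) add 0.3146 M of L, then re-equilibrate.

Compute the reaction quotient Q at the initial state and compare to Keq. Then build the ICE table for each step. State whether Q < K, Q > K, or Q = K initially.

Q₀ = 4498; Q > K (proceeds reverse)

Q₀ = 4498 vs Keq = 1.3270e-04 ⇒ Q>K, reverse
Step 1:
                  B         L         E
  init      0.01745    0.2791     1.195
  Δ          0.3806     1.142    -1.142
  eq          0.398     1.421   0.05331
  solve Keq expr → x = -0.3806; check Q = 1.3270e-04
Then add 0.3146 M of L.
Step 2:
                  B         L         E
  init        0.398     1.735   0.05331
  Δ       -0.003727  -0.01118   0.01118
  eq         0.3943     1.724   0.06449
  solve Keq expr → x = 0.003727; check Q = 1.3270e-04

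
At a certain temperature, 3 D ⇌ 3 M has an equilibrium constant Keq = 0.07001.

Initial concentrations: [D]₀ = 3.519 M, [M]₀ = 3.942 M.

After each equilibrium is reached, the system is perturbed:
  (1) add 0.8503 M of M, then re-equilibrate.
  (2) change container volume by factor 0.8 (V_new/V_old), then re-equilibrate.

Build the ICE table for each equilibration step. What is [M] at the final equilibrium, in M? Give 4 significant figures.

Q₀ = 1.406 vs Keq = 0.07001 ⇒ Q>K, reverse
Step 1:
                  D         M
  Initial     3.519     3.942
  Change      1.764    -1.764
  Equil       5.283     2.178
  solve Keq expr → x = -0.5881; check Q = 0.07001
Then add 0.8503 M of M.
Step 2:
                  D         M
  Initial     5.283     3.028
  Change     0.6021   -0.6021
  Equil       5.886     2.426
  solve Keq expr → x = -0.2007; check Q = 0.07001
Then change container volume by factor 0.8 (V_new/V_old).
Step 3:
                  D         M
  Initial     7.357     3.032
  Change          0         0
  Equil       7.357     3.032
  solve Keq expr → x = 0; check Q = 0.07001

[M]_eq = 3.032 M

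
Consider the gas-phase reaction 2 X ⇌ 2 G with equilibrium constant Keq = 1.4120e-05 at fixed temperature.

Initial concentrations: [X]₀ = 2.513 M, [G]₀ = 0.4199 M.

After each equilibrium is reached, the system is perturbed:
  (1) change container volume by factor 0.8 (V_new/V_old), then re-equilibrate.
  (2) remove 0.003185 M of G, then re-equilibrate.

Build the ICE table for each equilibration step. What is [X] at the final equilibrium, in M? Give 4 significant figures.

Q₀ = 0.02792 vs Keq = 1.4120e-05 ⇒ Q>K, reverse
Step 1:
                   X          G
  I            2.513     0.4199
  C           0.4089    -0.4089
  E            2.922    0.01098
  solve Keq expr → x = -0.2045; check Q = 1.4120e-05
Then change container volume by factor 0.8 (V_new/V_old).
Step 2:
                   X          G
  I            3.652    0.01372
  C                0          0
  E            3.652    0.01372
  solve Keq expr → x = 0; check Q = 1.4120e-05
Then remove 0.003185 M of G.
Step 3:
                   X          G
  I            3.652    0.01054
  C        -0.003173   0.003173
  E            3.649    0.01371
  solve Keq expr → x = 0.001587; check Q = 1.4120e-05

[X]_eq = 3.649 M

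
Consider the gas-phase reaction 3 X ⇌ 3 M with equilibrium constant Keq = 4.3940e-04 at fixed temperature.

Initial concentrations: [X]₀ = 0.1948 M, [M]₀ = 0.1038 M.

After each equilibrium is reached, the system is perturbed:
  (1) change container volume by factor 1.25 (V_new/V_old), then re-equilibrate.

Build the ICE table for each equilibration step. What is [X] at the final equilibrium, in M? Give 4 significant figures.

Q₀ = 0.1513 vs Keq = 4.3940e-04 ⇒ Q>K, reverse
Step 1:
                    X           M
  Initial      0.1948      0.1038
  Change       0.0827     -0.0827
  Equil        0.2775      0.0211
  solve Keq expr → x = -0.02757; check Q = 4.3940e-04
Then change container volume by factor 1.25 (V_new/V_old).
Step 2:
                    X           M
  Initial       0.222     0.01688
  Change            0           0
  Equil         0.222     0.01688
  solve Keq expr → x = 0; check Q = 4.3940e-04

[X]_eq = 0.222 M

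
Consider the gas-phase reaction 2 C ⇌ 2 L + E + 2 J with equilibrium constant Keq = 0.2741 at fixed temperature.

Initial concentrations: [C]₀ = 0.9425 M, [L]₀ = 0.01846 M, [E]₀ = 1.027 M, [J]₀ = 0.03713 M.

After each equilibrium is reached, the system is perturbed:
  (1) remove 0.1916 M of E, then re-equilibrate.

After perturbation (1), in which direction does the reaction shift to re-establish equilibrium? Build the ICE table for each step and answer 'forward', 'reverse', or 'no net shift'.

Q₀ = 5.4315e-07 vs Keq = 0.2741 ⇒ Q<K, forward
Step 1:
                    C           L           E           J
  Initial      0.9425     0.01846       1.027     0.03713
  Change      -0.4515      0.4515      0.2258      0.4515
  Equil         0.491        0.47       1.253      0.4887
  solve Keq expr → x = 0.2258; check Q = 0.2741
Then remove 0.1916 M of E.
Step 2:
                    C           L           E           J
  Initial       0.491        0.47       1.061      0.4887
  Change     -0.01293     0.01293    0.006466     0.01293
  Equil         0.478      0.4829       1.068      0.5016
  solve Keq expr → x = 0.006466; check Q = 0.2741

Direction: forward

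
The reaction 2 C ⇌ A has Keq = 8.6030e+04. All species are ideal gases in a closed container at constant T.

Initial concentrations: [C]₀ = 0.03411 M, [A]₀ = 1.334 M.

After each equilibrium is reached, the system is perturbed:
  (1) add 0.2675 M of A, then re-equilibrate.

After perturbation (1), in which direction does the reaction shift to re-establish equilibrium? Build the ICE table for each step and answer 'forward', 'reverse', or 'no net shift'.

Q₀ = 1147 vs Keq = 8.6030e+04 ⇒ Q<K, forward
Step 1:
                   C          A
  init       0.03411      1.334
  Δ         -0.03015    0.01508
  eq         0.00396      1.349
  solve Keq expr → x = 0.01508; check Q = 8.6030e+04
Then add 0.2675 M of A.
Step 2:
                   C          A
  init       0.00396      1.617
  Δ       3.7461e-04 -1.8730e-04
  eq        0.004335      1.616
  solve Keq expr → x = -1.8730e-04; check Q = 8.6030e+04

Direction: reverse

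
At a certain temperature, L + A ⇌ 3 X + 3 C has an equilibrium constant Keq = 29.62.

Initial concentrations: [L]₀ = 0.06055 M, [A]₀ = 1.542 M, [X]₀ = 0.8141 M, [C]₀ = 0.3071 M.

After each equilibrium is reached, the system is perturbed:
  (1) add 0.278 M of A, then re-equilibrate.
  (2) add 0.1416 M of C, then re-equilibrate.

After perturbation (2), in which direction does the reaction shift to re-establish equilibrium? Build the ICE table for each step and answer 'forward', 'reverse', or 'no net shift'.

Q₀ = 0.1674 vs Keq = 29.62 ⇒ Q<K, forward
Step 1:
                  L         A         X         C
  init      0.06055     1.542    0.8141    0.3071
  Δ         -0.0581   -0.0581    0.1743    0.1743
  eq       0.002451     1.484    0.9884    0.4814
  solve Keq expr → x = 0.0581; check Q = 29.62
Then add 0.278 M of A.
Step 2:
                  L         A         X         C
  init     0.002451     1.762    0.9884    0.4814
  Δ       -3.6523e-04 -3.6523e-04  0.001096  0.001096
  eq       0.002086     1.762    0.9895    0.4825
  solve Keq expr → x = 3.6523e-04; check Q = 29.62
Then add 0.1416 M of C.
Step 3:
                  L         A         X         C
  init     0.002086     1.762    0.9895    0.6241
  Δ        0.002194  0.002194 -0.006583 -0.006583
  eq        0.00428     1.764    0.9829    0.6175
  solve Keq expr → x = -0.002194; check Q = 29.62

Direction: reverse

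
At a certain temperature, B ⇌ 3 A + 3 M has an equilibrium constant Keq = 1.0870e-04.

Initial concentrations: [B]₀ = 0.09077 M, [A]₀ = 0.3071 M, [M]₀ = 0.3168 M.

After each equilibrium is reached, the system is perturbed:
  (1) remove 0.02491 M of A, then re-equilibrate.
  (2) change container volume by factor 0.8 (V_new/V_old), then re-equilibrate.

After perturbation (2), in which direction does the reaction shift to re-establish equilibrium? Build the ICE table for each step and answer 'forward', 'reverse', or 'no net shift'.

Direction: reverse

Q₀ = 0.01015 vs Keq = 1.0870e-04 ⇒ Q>K, reverse
Step 1:
                  B         A         M
  I         0.09077    0.3071    0.3168
  C         0.05135   -0.1541   -0.1541
  E          0.1421     0.153    0.1627
  solve Keq expr → x = -0.05135; check Q = 1.0870e-04
Then remove 0.02491 M of A.
Step 2:
                  B         A         M
  I          0.1421    0.1281    0.1627
  C       -0.004182   0.01255   0.01255
  E          0.1379    0.1407    0.1753
  solve Keq expr → x = 0.004182; check Q = 1.0870e-04
Then change container volume by factor 0.8 (V_new/V_old).
Step 3:
                  B         A         M
  I          0.1724    0.1758    0.2191
  C         0.01049  -0.03147  -0.03147
  E          0.1829    0.1444    0.1876
  solve Keq expr → x = -0.01049; check Q = 1.0870e-04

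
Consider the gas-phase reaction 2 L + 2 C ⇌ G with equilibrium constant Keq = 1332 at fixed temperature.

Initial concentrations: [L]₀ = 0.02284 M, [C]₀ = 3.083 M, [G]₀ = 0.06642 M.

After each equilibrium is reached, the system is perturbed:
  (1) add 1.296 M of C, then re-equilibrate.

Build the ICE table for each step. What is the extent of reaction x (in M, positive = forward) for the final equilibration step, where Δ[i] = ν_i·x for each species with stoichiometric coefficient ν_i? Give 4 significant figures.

x = 3.6590e-04 M

Q₀ = 13.4 vs Keq = 1332 ⇒ Q<K, forward
Step 1:
                  L         C         G
  I         0.02284     3.083   0.06642
  C        -0.02036  -0.02036   0.01018
  E        0.002476     3.063    0.0766
  solve Keq expr → x = 0.01018; check Q = 1332
Then add 1.296 M of C.
Step 2:
                  L         C         G
  I        0.002476     4.359    0.0766
  C       -7.3181e-04 -7.3181e-04 3.6590e-04
  E        0.001744     4.358   0.07697
  solve Keq expr → x = 3.6590e-04; check Q = 1332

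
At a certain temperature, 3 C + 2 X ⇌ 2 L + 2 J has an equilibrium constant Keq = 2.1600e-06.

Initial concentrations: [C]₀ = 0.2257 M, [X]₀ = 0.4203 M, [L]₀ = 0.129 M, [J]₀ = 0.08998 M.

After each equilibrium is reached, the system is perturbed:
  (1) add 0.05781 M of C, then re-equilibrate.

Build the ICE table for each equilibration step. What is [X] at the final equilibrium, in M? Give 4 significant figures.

[X]_eq = 0.5058 M

Q₀ = 0.06634 vs Keq = 2.1600e-06 ⇒ Q>K, reverse
Step 1:
                   C          X          L          J
  I           0.2257     0.4203      0.129    0.08998
  C           0.1294    0.08629   -0.08629   -0.08629
  E           0.3551     0.5066    0.04271   0.003689
  solve Keq expr → x = -0.04315; check Q = 2.1600e-06
Then add 0.05781 M of C.
Step 2:
                   C          X          L          J
  I           0.4129     0.5066    0.04271   0.003689
  C        -0.001232 -8.2163e-04 8.2163e-04 8.2163e-04
  E           0.4117     0.5058    0.04353   0.004511
  solve Keq expr → x = 4.1081e-04; check Q = 2.1600e-06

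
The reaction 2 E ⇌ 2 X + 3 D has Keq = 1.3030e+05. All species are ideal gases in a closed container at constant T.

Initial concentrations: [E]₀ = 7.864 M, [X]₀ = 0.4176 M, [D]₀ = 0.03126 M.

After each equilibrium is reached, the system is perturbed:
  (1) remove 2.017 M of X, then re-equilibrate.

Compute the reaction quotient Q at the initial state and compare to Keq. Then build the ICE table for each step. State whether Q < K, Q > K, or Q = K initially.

Q₀ = 8.6139e-08; Q < K (proceeds forward)

Q₀ = 8.6139e-08 vs Keq = 1.3030e+05 ⇒ Q<K, forward
Step 1:
                  E         X         D
  I           7.864    0.4176   0.03126
  C           -7.13      7.13     10.69
  E          0.7344     7.547     10.73
  solve Keq expr → x = 3.565; check Q = 1.3030e+05
Then remove 2.017 M of X.
Step 2:
                  E         X         D
  I          0.7344      5.53     10.73
  C         -0.1617    0.1617    0.2425
  E          0.5728     5.692     10.97
  solve Keq expr → x = 0.08083; check Q = 1.3030e+05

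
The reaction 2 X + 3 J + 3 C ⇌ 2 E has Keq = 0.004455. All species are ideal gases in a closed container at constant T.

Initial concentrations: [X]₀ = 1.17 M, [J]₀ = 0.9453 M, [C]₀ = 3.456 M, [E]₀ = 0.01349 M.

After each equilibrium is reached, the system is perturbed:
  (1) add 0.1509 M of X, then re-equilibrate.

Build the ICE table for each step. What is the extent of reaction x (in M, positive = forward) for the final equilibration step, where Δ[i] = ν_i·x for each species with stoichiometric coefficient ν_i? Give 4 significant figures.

x = 0.007252 M

Q₀ = 3.8126e-06 vs Keq = 0.004455 ⇒ Q<K, forward
Step 1:
                  X         J         C         E
  I            1.17    0.9453     3.456   0.01349
  C         -0.1874   -0.2811   -0.2811    0.1874
  E          0.9826    0.6642     3.175    0.2009
  solve Keq expr → x = 0.09369; check Q = 0.004455
Then add 0.1509 M of X.
Step 2:
                  X         J         C         E
  I           1.134    0.6642     3.175    0.2009
  C         -0.0145  -0.02176  -0.02176    0.0145
  E           1.119    0.6425     3.153    0.2154
  solve Keq expr → x = 0.007252; check Q = 0.004455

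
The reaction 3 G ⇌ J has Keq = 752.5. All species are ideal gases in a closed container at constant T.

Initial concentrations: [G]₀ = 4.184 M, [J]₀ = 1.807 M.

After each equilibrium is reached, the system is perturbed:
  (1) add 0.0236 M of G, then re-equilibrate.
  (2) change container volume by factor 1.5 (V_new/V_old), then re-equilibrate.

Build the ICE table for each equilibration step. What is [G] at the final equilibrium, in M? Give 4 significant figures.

Q₀ = 0.02467 vs Keq = 752.5 ⇒ Q<K, forward
Step 1:
                  G         J
  Initial     4.184     1.807
  Change     -4.023     1.341
  Equil      0.1611     3.148
  solve Keq expr → x = 1.341; check Q = 752.5
Then add 0.0236 M of G.
Step 2:
                  G         J
  Initial    0.1847     3.148
  Change   -0.02347  0.007822
  Equil      0.1613     3.156
  solve Keq expr → x = 0.007822; check Q = 752.5
Then change container volume by factor 1.5 (V_new/V_old).
Step 3:
                  G         J
  Initial    0.1075     2.104
  Change    0.03312  -0.01104
  Equil      0.1406     2.093
  solve Keq expr → x = -0.01104; check Q = 752.5

[G]_eq = 0.1406 M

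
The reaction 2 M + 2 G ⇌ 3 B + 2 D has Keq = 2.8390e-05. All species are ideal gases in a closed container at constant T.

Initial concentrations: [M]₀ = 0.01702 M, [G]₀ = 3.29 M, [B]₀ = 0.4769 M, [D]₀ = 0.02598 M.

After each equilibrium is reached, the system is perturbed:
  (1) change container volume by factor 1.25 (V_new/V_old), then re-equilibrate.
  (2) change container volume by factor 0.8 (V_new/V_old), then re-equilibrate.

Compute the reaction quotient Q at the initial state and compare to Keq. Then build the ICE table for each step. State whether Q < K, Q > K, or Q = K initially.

Q₀ = 0.02335 vs Keq = 2.8390e-05 ⇒ Q>K, reverse
Step 1:
                  M         G         B         D
  init      0.01702      3.29    0.4769   0.02598
  Δ         0.02354   0.02354  -0.03531  -0.02354
  eq        0.04056     3.314    0.4416   0.00244
  solve Keq expr → x = -0.01177; check Q = 2.8390e-05
Then change container volume by factor 1.25 (V_new/V_old).
Step 2:
                  M         G         B         D
  init      0.03245     2.651    0.3533  0.001952
  Δ       -2.1299e-04 -2.1299e-04 3.1948e-04 2.1299e-04
  eq        0.03223     2.651    0.3536  0.002165
  solve Keq expr → x = 1.0649e-04; check Q = 2.8390e-05
Then change container volume by factor 0.8 (V_new/V_old).
Step 3:
                  M         G         B         D
  init      0.04029     3.313     0.442  0.002707
  Δ       2.6624e-04 2.6624e-04 -3.9936e-04 -2.6624e-04
  eq        0.04056     3.314    0.4416   0.00244
  solve Keq expr → x = -1.3312e-04; check Q = 2.8390e-05

Q₀ = 0.02335; Q > K (proceeds reverse)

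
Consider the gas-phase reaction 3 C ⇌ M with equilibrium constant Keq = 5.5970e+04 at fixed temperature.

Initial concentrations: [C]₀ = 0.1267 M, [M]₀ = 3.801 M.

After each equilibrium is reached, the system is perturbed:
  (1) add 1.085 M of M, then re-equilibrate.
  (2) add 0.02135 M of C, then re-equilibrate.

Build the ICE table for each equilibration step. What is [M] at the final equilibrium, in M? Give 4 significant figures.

Q₀ = 1869 vs Keq = 5.5970e+04 ⇒ Q<K, forward
Step 1:
                   C          M
  init        0.1267      3.801
  Δ          -0.0858     0.0286
  eq          0.0409       3.83
  solve Keq expr → x = 0.0286; check Q = 5.5970e+04
Then add 1.085 M of M.
Step 2:
                   C          M
  init        0.0409      4.915
  Δ         0.003543  -0.001181
  eq         0.04444      4.913
  solve Keq expr → x = -0.001181; check Q = 5.5970e+04
Then add 0.02135 M of C.
Step 3:
                   C          M
  init       0.06579      4.913
  Δ         -0.02133    0.00711
  eq         0.04447      4.921
  solve Keq expr → x = 0.00711; check Q = 5.5970e+04

[M]_eq = 4.921 M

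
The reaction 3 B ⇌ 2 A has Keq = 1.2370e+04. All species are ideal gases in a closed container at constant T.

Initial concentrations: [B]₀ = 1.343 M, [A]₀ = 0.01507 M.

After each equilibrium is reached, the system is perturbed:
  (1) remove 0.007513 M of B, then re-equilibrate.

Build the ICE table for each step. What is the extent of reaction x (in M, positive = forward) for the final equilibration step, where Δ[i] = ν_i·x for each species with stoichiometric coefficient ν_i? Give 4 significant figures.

Q₀ = 9.3756e-05 vs Keq = 1.2370e+04 ⇒ Q<K, forward
Step 1:
                  B         A
  I           1.343   0.01507
  C          -1.303    0.8688
  E         0.03982    0.8839
  solve Keq expr → x = 0.4344; check Q = 1.2370e+04
Then remove 0.007513 M of B.
Step 2:
                  B         A
  I         0.03231    0.8839
  C        0.007365  -0.00491
  E         0.03968    0.8789
  solve Keq expr → x = -0.002455; check Q = 1.2370e+04

x = -0.002455 M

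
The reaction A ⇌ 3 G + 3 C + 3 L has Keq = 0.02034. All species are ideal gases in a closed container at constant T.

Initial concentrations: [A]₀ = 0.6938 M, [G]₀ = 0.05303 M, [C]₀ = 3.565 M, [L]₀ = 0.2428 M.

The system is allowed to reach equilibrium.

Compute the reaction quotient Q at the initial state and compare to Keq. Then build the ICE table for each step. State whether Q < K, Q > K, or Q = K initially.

Q₀ = 1.3940e-04 vs Keq = 0.02034 ⇒ Q<K, forward
Step 1:
                    A           G           C           L
  Initial      0.6938     0.05303       3.565      0.2428
  Change     -0.04089      0.1227      0.1227      0.1227
  Equil        0.6529      0.1757       3.688      0.3655
  solve Keq expr → x = 0.04089; check Q = 0.02034

Q₀ = 1.3940e-04; Q < K (proceeds forward)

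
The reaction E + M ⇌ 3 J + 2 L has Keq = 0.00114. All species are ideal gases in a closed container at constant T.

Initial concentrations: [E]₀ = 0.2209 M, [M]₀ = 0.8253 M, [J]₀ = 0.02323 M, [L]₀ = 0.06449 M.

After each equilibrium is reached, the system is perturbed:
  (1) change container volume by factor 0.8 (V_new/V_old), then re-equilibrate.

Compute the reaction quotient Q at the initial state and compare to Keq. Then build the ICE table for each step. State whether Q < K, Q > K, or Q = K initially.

Q₀ = 2.8597e-07; Q < K (proceeds forward)

Q₀ = 2.8597e-07 vs Keq = 0.00114 ⇒ Q<K, forward
Step 1:
                    E           M           J           L
  I            0.2209      0.8253     0.02323     0.06449
  C          -0.05086    -0.05086      0.1526      0.1017
  E              0.17      0.7744      0.1758      0.1662
  solve Keq expr → x = 0.05086; check Q = 0.00114
Then change container volume by factor 0.8 (V_new/V_old).
Step 2:
                    E           M           J           L
  I            0.2126      0.9681      0.2198      0.2078
  C          0.009601    0.009601     -0.0288     -0.0192
  E            0.2222      0.9777       0.191      0.1886
  solve Keq expr → x = -0.009601; check Q = 0.00114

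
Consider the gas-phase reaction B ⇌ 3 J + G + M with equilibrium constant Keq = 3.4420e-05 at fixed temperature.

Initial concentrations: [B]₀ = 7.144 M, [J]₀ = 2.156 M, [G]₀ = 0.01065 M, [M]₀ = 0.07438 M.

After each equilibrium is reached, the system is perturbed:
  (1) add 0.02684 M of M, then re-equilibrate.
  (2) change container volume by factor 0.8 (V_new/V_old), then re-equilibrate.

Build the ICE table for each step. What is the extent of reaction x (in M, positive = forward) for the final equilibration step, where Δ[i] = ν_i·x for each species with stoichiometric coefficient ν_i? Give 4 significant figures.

x = -2.0812e-04 M

Q₀ = 0.001111 vs Keq = 3.4420e-05 ⇒ Q>K, reverse
Step 1:
                   B          J          G          M
  Initial      7.144      2.156    0.01065    0.07438
  Change     0.01025   -0.03075   -0.01025   -0.01025
  Equil        7.154      2.125 4.0002e-04    0.06413
  solve Keq expr → x = -0.01025; check Q = 3.4420e-05
Then add 0.02684 M of M.
Step 2:
                   B          J          G          M
  Initial      7.154      2.125 4.0002e-04    0.09097
  Change  1.1751e-04 -3.5254e-04 -1.1751e-04 -1.1751e-04
  Equil        7.154      2.125 2.8251e-04    0.09085
  solve Keq expr → x = -1.1751e-04; check Q = 3.4420e-05
Then change container volume by factor 0.8 (V_new/V_old).
Step 3:
                   B          J          G          M
  Initial      8.943      2.656 3.5314e-04     0.1136
  Change  2.0812e-04 -6.2436e-04 -2.0812e-04 -2.0812e-04
  Equil        8.943      2.655 1.4502e-04     0.1134
  solve Keq expr → x = -2.0812e-04; check Q = 3.4420e-05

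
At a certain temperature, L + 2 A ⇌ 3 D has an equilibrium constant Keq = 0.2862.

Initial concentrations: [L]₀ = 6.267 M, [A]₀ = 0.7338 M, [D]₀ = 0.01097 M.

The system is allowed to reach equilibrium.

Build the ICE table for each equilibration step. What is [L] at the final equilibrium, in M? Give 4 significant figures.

Q₀ = 3.9121e-07 vs Keq = 0.2862 ⇒ Q<K, forward
Step 1:
                    L           A           D
  I             6.267      0.7338     0.01097
  C           -0.1939     -0.3878      0.5816
  E             6.073       0.346      0.5926
  solve Keq expr → x = 0.1939; check Q = 0.2862

[L]_eq = 6.073 M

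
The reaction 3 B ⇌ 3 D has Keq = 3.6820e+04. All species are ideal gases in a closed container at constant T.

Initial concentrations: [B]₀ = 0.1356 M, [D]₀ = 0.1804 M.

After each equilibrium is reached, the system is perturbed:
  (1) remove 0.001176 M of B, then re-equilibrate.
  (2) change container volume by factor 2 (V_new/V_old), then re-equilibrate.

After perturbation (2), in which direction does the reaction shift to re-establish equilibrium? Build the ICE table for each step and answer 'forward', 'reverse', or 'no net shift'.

Q₀ = 2.355 vs Keq = 3.6820e+04 ⇒ Q<K, forward
Step 1:
                    B           D
  Initial      0.1356      0.1804
  Change      -0.1264      0.1264
  Equil      0.009221      0.3068
  solve Keq expr → x = 0.04213; check Q = 3.6820e+04
Then remove 0.001176 M of B.
Step 2:
                    B           D
  Initial    0.008045      0.3068
  Change     0.001142   -0.001142
  Equil      0.009187      0.3056
  solve Keq expr → x = -3.8056e-04; check Q = 3.6820e+04
Then change container volume by factor 2 (V_new/V_old).
Step 3:
                    B           D
  Initial    0.004594      0.1528
  Change            0           0
  Equil      0.004594      0.1528
  solve Keq expr → x = 0; check Q = 3.6820e+04

Direction: no net shift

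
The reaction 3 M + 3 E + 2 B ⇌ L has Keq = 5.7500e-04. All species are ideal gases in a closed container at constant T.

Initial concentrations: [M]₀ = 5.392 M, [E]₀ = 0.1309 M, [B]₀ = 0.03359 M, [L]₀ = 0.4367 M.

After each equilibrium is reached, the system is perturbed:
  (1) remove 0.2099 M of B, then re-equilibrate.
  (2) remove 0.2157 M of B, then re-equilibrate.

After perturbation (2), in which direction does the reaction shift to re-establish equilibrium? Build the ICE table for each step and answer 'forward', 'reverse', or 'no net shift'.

Direction: reverse

Q₀ = 1101 vs Keq = 5.7500e-04 ⇒ Q>K, reverse
Step 1:
                    M           E           B           L
  I             5.392      0.1309     0.03359      0.4367
  C            0.9964      0.9964      0.6642     -0.3321
  E             6.388       1.127      0.6978      0.1046
  solve Keq expr → x = -0.3321; check Q = 5.7500e-04
Then remove 0.2099 M of B.
Step 2:
                    M           E           B           L
  I             6.388       1.127      0.4879      0.1046
  C           0.07697     0.07697     0.05132    -0.02566
  E             6.465       1.204      0.5393     0.07892
  solve Keq expr → x = -0.02566; check Q = 5.7500e-04
Then remove 0.2157 M of B.
Step 3:
                    M           E           B           L
  I             6.465       1.204      0.3236     0.07892
  C            0.0858      0.0858      0.0572     -0.0286
  E             6.551        1.29      0.3808     0.05032
  solve Keq expr → x = -0.0286; check Q = 5.7500e-04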